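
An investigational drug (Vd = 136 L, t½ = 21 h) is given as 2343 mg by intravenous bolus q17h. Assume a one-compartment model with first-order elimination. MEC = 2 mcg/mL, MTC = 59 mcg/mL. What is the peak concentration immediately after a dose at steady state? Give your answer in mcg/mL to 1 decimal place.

40.1 mcg/mL

Over one 17-h interval, 17/21 ≈ 0.80952 half-lives elapse, leaving f ≈ 0.5706 of each dose.
At steady state, accumulation factor R = 1/(1 − e^(−kτ)) ≈ 2.3288.
Each bolus raises the concentration by D/Vd = 2343/136 ≈ 17.228 mcg/mL.
Steady-state peak Cmax,ss = C₀·R ≈ 17.228 × 2.3288 ≈ 40.121 mcg/mL.
Peak 40.1 mcg/mL vs MTC 59 mcg/mL: below toxic threshold.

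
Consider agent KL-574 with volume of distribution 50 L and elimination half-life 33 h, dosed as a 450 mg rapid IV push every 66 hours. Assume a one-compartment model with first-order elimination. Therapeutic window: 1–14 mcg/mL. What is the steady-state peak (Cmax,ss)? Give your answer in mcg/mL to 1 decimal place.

12.0 mcg/mL

The dosing interval is 2 half-lives, so f = 2^(−2) = 0.25.
Accumulation ratio R = 1/(1 − f) = 1/0.75 = 4/3.
Single-dose peak C₀ = D/Vd = 450/50 = 9 mcg/mL.
Steady-state peak Cmax,ss = C₀·R = 9 × 4/3 ≈ 12.000 mcg/mL.
Peak 12.0 mcg/mL vs MTC 14 mcg/mL: below toxic threshold.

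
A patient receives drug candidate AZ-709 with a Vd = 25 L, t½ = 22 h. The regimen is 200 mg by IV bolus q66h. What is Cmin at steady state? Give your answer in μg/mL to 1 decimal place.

1.1 μg/mL

The dosing interval is 3 half-lives, so f = 2^(−3) = 0.125.
At steady state, R = 1/(1 − 0.125) = 8/7.
Single-dose peak C₀ = D/Vd = 200/25 = 8 μg/mL.
Steady-state peak Cmax,ss = C₀·R = 8 × 8/7 ≈ 9.143 μg/mL.
Steady-state trough Cmin,ss = Cmax,ss·f ≈ 9.143 × 0.125 ≈ 1.143 μg/mL.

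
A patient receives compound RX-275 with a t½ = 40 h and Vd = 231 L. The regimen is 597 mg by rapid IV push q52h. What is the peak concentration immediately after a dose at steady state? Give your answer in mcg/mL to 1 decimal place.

4.4 mcg/mL

τ/t½ = 52/40 ≈ 1.3, so fraction remaining f = (1/2)^(52/40) ≈ 0.4061.
Accumulation ratio R = 1/(1 − f) ≈ 1/0.5939 ≈ 1.6838.
Single-dose peak C₀ = D/Vd = 597/231 ≈ 2.584 mcg/mL.
Steady-state peak Cmax,ss = C₀·R ≈ 2.584 × 1.6838 ≈ 4.351 mcg/mL.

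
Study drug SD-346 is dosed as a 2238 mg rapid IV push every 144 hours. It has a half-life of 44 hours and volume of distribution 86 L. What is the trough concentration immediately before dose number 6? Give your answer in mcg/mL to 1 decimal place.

3.0 mcg/mL

f = (1/2)^(τ/t½) = (1/2)^(144/44) ≈ 0.1035.
C₀ = D/Vd = 2238/86 ≈ 26.023 mcg/mL.
Before the 6th dose, 5 doses have been given. Superposition: Cmin = C₀·(f + f² + … + f^5).
≈ 26.023 × (0.1035 + 0.0107 + 0.0011 + 0.0001 + 0.0000) ≈ 26.023 × 0.1154 ≈ 3.003 mcg/mL.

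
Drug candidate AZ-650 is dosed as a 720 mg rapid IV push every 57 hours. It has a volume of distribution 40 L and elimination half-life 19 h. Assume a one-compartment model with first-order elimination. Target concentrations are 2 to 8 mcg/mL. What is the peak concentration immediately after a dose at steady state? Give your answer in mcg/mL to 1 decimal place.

20.6 mcg/mL

τ = 57 h = 3 half-lives, so f = (1/2)^3 = 0.125.
At steady state, R = 1/(1 − 0.125) = 8/7.
Single-dose peak C₀ = D/Vd = 720/40 = 18 mcg/mL.
Steady-state peak Cmax,ss = C₀·R = 18 × 8/7 ≈ 20.571 mcg/mL.
Peak 20.6 mcg/mL vs MTC 8 mcg/mL: exceeds toxic threshold.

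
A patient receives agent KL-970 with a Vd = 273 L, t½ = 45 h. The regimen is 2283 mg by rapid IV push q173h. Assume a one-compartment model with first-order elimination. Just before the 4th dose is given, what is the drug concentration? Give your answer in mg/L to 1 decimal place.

0.6 mg/L

f = (1/2)^(τ/t½) = (1/2)^(173/45) ≈ 0.0696.
C₀ = D/Vd = 2283/273 ≈ 8.363 mg/L.
Before the 4th dose, 3 doses have been given. Superposition: Cmin = C₀·(f + f² + … + f^3).
≈ 8.363 × (0.0696 + 0.0048 + 0.0003) ≈ 8.363 × 0.0747 ≈ 0.625 mg/L.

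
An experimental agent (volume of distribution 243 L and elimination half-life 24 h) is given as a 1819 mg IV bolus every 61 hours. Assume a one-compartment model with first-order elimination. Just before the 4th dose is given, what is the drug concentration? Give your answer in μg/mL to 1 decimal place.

f = (1/2)^(τ/t½) = (1/2)^(61/24) ≈ 0.1717.
C₀ = D/Vd = 1819/243 ≈ 7.486 μg/mL.
Before the 4th dose, 3 doses have been given. Superposition: Cmin = C₀·(f + f² + … + f^3).
≈ 7.486 × (0.1717 + 0.0295 + 0.0051) ≈ 7.486 × 0.2063 ≈ 1.544 μg/mL.

1.5 μg/mL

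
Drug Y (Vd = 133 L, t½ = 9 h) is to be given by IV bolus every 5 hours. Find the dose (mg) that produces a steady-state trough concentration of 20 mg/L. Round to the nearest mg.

τ/t½ = 5/9 ≈ 0.55556, so f = (1/2)^(5/9) ≈ 0.680395.
Cmin,ss = (D/Vd)·f/(1−f), so D = Cmin,ss·Vd·(1−f)/f.
D = 20 × 133 × (1−f)/f ≈ 20 × 133 × 0.46973 ≈ 1249.48 mg.

1249 mg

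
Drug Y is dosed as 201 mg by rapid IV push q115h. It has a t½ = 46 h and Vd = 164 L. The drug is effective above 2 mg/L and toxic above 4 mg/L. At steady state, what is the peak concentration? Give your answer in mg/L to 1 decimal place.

1.5 mg/L

Over one 115-h interval, 115/46 ≈ 2.5 half-lives elapse, leaving f ≈ 0.1768 of each dose.
At steady state, accumulation factor R = 1/(1 − e^(−kτ)) ≈ 1.2148.
Single-dose peak C₀ = D/Vd = 201/164 ≈ 1.226 mg/L.
Steady-state peak Cmax,ss = C₀·R ≈ 1.226 × 1.2148 ≈ 1.489 mg/L.
Peak 1.5 mg/L vs MTC 4 mg/L: below toxic threshold.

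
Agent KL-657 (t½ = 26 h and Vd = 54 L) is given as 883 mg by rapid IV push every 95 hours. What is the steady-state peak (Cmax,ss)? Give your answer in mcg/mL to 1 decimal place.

17.8 mcg/mL

k = ln2/t½ = ln2/26 ≈ 0.026660 h⁻¹; fraction remaining f = e^(−kτ) = e^(−0.026660×95) ≈ 0.0794.
Accumulation ratio R = 1/(1 − f) ≈ 1/0.9206 ≈ 1.0862.
Single-dose peak C₀ = D/Vd = 883/54 ≈ 16.352 mcg/mL.
Cmax,ss = C₀/(1 − f) ≈ 16.352/0.9206 ≈ 17.762 mcg/mL.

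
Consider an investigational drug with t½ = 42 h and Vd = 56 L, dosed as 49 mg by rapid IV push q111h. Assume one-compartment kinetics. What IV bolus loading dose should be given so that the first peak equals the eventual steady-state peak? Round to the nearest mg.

58 mg

f = (1/2)^(111/42) ≈ 0.160111; accumulation ratio R = 1/(1−f) ≈ 1.19063.
Loading dose to hit Cmax,ss on first dose: D_load = D_maint·R ≈ 49 × 1.19063 ≈ 58.34 mg.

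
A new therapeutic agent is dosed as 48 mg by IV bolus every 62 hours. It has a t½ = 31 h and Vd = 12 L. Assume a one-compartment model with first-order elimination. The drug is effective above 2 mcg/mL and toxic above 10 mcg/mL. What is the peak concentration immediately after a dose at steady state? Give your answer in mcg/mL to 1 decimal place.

5.3 mcg/mL

τ = 62 h = 2 half-lives, so f = (1/2)^2 = 0.25.
At steady state, R = 1/(1 − 0.25) = 4/3.
Single-dose peak C₀ = D/Vd = 48/12 = 4 mcg/mL.
Steady-state peak Cmax,ss = C₀·R = 4 × 4/3 ≈ 5.333 mcg/mL.
Peak 5.3 mcg/mL vs MTC 10 mcg/mL: below toxic threshold.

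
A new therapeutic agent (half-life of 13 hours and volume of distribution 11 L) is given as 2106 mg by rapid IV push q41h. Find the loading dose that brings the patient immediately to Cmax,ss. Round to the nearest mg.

2373 mg

f = (1/2)^(41/13) ≈ 0.112356; accumulation ratio R = 1/(1−f) ≈ 1.12658.
Loading dose to hit Cmax,ss on first dose: D_load = D_maint·R ≈ 2106 × 1.12658 ≈ 2372.58 mg.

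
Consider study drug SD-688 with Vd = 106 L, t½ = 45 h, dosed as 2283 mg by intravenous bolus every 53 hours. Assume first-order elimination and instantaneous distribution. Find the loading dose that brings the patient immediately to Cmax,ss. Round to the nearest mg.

4092 mg

f = (1/2)^(53/45) ≈ 0.442032; accumulation ratio R = 1/(1−f) ≈ 1.79222.
Loading dose to hit Cmax,ss on first dose: D_load = D_maint·R ≈ 2283 × 1.79222 ≈ 4091.64 mg.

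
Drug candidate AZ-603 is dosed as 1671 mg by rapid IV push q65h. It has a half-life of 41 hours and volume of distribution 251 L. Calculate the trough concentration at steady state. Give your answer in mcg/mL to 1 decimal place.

τ/t½ = 65/41 ≈ 1.5854, so fraction remaining f = (1/2)^(65/41) ≈ 0.3332.
Accumulation ratio R = 1/(1 − f) ≈ 1/0.6668 ≈ 1.4997.
Each bolus raises the concentration by D/Vd = 1671/251 ≈ 6.657 mcg/mL.
Cmax,ss = C₀/(1 − f) ≈ 6.657/0.6668 ≈ 9.984 mcg/mL.
Steady-state trough Cmin,ss = Cmax,ss·f ≈ 9.984 × 0.3332 ≈ 3.327 mcg/mL.

3.3 mcg/mL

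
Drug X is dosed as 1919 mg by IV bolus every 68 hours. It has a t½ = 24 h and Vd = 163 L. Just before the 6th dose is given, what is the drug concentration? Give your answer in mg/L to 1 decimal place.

f = (1/2)^(τ/t½) = (1/2)^(68/24) ≈ 0.1403.
C₀ = D/Vd = 1919/163 ≈ 11.773 mg/L.
Before the 6th dose, 5 doses have been given. Superposition: Cmin = C₀·(f + f² + … + f^5).
≈ 11.773 × (0.1403 + 0.0197 + 0.0028 + 0.0004 + 0.0001) ≈ 11.773 × 0.1633 ≈ 1.923 mg/L.

1.9 mg/L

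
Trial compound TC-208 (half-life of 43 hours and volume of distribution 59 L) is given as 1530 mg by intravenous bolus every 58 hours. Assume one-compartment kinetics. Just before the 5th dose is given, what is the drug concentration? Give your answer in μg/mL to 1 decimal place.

f = (1/2)^(τ/t½) = (1/2)^(58/43) ≈ 0.3926.
C₀ = D/Vd = 1530/59 ≈ 25.932 μg/mL.
Before the 5th dose, 4 doses have been given. Superposition: Cmin = C₀·(f + f² + … + f^4).
≈ 25.932 × (0.3926 + 0.1541 + 0.0605 + 0.0238) ≈ 25.932 × 0.6310 ≈ 16.363 μg/mL.

16.4 μg/mL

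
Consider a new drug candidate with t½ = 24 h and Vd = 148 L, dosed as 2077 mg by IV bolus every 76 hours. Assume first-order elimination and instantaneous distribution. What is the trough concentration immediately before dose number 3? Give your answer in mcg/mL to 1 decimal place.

1.7 mcg/mL

f = (1/2)^(τ/t½) = (1/2)^(76/24) ≈ 0.1114.
C₀ = D/Vd = 2077/148 ≈ 14.034 mcg/mL.
Before the 3rd dose, 2 doses have been given. Superposition: Cmin = C₀·(f + f²).
≈ 14.034 × (0.1114 + 0.0124) ≈ 14.034 × 0.1238 ≈ 1.737 mcg/mL.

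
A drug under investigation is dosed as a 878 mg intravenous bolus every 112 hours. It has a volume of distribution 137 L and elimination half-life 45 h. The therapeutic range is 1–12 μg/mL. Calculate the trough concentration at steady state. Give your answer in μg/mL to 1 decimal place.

1.4 μg/mL

τ/t½ = 112/45 ≈ 2.4889, so fraction remaining f = (1/2)^(112/45) ≈ 0.1781.
Accumulation ratio R = 1/(1 − f) ≈ 1/0.8219 ≈ 1.2167.
Each bolus raises the concentration by D/Vd = 878/137 ≈ 6.409 μg/mL.
Cmax,ss = C₀/(1 − f) ≈ 6.409/0.8219 ≈ 7.798 μg/mL.
Steady-state trough Cmin,ss = Cmax,ss·f ≈ 7.798 × 0.1781 ≈ 1.389 μg/mL.
Trough 1.4 μg/mL vs MEC 1 μg/mL: adequate.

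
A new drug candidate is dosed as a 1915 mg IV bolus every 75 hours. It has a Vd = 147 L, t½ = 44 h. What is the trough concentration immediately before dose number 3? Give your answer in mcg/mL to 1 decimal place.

f = (1/2)^(τ/t½) = (1/2)^(75/44) ≈ 0.3068.
C₀ = D/Vd = 1915/147 ≈ 13.027 mcg/mL.
Before the 3rd dose, 2 doses have been given. Superposition: Cmin = C₀·(f + f²).
≈ 13.027 × (0.3068 + 0.0941) ≈ 13.027 × 0.4009 ≈ 5.223 mcg/mL.

5.2 mcg/mL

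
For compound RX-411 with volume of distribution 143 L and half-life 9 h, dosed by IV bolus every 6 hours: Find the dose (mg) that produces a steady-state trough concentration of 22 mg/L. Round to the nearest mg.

τ/t½ = 6/9 ≈ 0.66667, so f = (1/2)^(6/9) ≈ 0.629961.
Cmin,ss = (D/Vd)·f/(1−f), so D = Cmin,ss·Vd·(1−f)/f.
D = 22 × 143 × (1−f)/f ≈ 22 × 143 × 0.58740 ≈ 1847.96 mg.

1848 mg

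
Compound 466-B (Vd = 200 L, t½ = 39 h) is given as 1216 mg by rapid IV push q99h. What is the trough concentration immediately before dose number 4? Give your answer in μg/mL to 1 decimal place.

1.3 μg/mL

f = (1/2)^(τ/t½) = (1/2)^(99/39) ≈ 0.1721.
C₀ = D/Vd = 1216/200 ≈ 6.080 μg/mL.
Before the 4th dose, 3 doses have been given. Superposition: Cmin = C₀·(f + f² + … + f^3).
≈ 6.080 × (0.1721 + 0.0296 + 0.0051) ≈ 6.080 × 0.2068 ≈ 1.257 μg/mL.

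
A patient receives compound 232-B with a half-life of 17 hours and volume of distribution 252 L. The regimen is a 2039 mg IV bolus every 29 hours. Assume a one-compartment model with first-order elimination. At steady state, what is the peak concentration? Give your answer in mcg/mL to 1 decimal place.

k = ln2/t½ = ln2/17 ≈ 0.040773 h⁻¹; fraction remaining f = e^(−kτ) = e^(−0.040773×29) ≈ 0.3065.
Accumulation ratio R = 1/(1 − f) ≈ 1/0.6935 ≈ 1.4420.
Each bolus raises the concentration by D/Vd = 2039/252 ≈ 8.091 mcg/mL.
Steady-state peak Cmax,ss = C₀·R ≈ 8.091 × 1.4420 ≈ 11.667 mcg/mL.

11.7 mcg/mL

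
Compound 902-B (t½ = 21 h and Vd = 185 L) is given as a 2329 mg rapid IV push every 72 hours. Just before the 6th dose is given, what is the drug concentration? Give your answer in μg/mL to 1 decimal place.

f = (1/2)^(τ/t½) = (1/2)^(72/21) ≈ 0.0929.
C₀ = D/Vd = 2329/185 ≈ 12.589 μg/mL.
Before the 6th dose, 5 doses have been given. Superposition: Cmin = C₀·(f + f² + … + f^5).
≈ 12.589 × (0.0929 + 0.0086 + 0.0008 + 0.0001 + 0.0000) ≈ 12.589 × 0.1024 ≈ 1.289 μg/mL.

1.3 μg/mL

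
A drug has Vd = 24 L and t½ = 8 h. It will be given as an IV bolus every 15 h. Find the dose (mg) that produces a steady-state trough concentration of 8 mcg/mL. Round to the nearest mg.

τ/t½ = 15/8 ≈ 1.875, so f = (1/2)^(15/8) ≈ 0.272627.
Cmin,ss = (D/Vd)·f/(1−f), so D = Cmin,ss·Vd·(1−f)/f.
D = 8 × 24 × (1−f)/f ≈ 8 × 24 × 2.66802 ≈ 512.26 mg.

512 mg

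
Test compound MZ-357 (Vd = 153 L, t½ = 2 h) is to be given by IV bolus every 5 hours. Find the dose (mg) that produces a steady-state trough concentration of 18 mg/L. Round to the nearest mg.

12825 mg

τ/t½ = 5/2 ≈ 2.5, so f = (1/2)^(5/2) ≈ 0.176777.
Cmin,ss = (D/Vd)·f/(1−f), so D = Cmin,ss·Vd·(1−f)/f.
D = 18 × 153 × (1−f)/f ≈ 18 × 153 × 4.65684 ≈ 12824.94 mg.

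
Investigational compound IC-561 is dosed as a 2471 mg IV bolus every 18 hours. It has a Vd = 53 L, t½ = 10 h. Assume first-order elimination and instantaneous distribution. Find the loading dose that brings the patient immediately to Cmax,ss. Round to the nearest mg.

3466 mg

f = (1/2)^(18/10) ≈ 0.287175; accumulation ratio R = 1/(1−f) ≈ 1.40287.
Loading dose to hit Cmax,ss on first dose: D_load = D_maint·R ≈ 2471 × 1.40287 ≈ 3466.49 mg.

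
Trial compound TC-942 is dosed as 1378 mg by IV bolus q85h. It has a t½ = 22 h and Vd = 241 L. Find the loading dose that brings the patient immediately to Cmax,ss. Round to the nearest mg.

f = (1/2)^(85/22) ≈ 0.068696; accumulation ratio R = 1/(1−f) ≈ 1.07376.
Loading dose to hit Cmax,ss on first dose: D_load = D_maint·R ≈ 1378 × 1.07376 ≈ 1479.64 mg.

1480 mg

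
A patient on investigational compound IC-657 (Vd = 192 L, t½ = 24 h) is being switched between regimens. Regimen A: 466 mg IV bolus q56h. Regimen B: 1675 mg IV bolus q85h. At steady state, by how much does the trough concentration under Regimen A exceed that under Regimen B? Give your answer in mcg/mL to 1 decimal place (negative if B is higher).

-0.2 mcg/mL

Regimen A: f = (1/2)^(56/24) ≈ 0.1984; Cmin,ss = (466/192)·f/(1−f) ≈ 0.601 mcg/mL.
Regimen B: f = (1/2)^(85/24) ≈ 0.0859; Cmin,ss = (1675/192)·f/(1−f) ≈ 0.820 mcg/mL.
Difference ≈ 0.601 − 0.820 ≈ -0.219 mcg/mL.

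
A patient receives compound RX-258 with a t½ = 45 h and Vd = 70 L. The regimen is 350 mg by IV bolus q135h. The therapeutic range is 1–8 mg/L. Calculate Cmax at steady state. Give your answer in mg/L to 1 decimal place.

5.7 mg/L

The dosing interval is 3 half-lives, so f = 2^(−3) = 0.125.
At steady state, R = 1/(1 − 0.125) = 8/7.
Single-dose peak C₀ = D/Vd = 350/70 = 5 mg/L.
Steady-state peak Cmax,ss = C₀·R = 5 × 8/7 ≈ 5.714 mg/L.
Peak 5.7 mg/L vs MTC 8 mg/L: below toxic threshold.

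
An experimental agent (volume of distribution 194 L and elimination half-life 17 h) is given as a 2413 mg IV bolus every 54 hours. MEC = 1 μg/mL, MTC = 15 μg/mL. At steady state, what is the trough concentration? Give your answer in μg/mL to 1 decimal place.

1.5 μg/mL

Over one 54-h interval, 54/17 ≈ 3.1765 half-lives elapse, leaving f ≈ 0.1106 of each dose.
Single-dose peak C₀ = D/Vd = 2413/194 ≈ 12.438 μg/mL.
Steady-state trough Cmin,ss = C₀·f/(1−f) ≈ 12.438 × 0.1106/0.8894 ≈ 1.547 μg/mL.
Trough 1.5 μg/mL vs MEC 1 μg/mL: adequate.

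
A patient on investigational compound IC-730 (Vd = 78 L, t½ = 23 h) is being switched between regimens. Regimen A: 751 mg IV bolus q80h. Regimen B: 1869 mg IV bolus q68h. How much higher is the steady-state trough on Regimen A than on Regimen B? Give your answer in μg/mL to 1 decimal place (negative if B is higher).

-2.6 μg/mL

Regimen A: f = (1/2)^(80/23) ≈ 0.0897; Cmin,ss = (751/78)·f/(1−f) ≈ 0.949 μg/mL.
Regimen B: f = (1/2)^(68/23) ≈ 0.1288; Cmin,ss = (1869/78)·f/(1−f) ≈ 3.543 μg/mL.
Difference ≈ 0.949 − 3.543 ≈ -2.594 μg/mL.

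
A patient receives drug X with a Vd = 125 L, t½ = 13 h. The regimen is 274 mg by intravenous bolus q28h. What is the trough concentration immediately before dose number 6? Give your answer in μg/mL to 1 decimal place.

0.6 μg/mL

f = (1/2)^(τ/t½) = (1/2)^(28/13) ≈ 0.2247.
C₀ = D/Vd = 274/125 ≈ 2.192 μg/mL.
Before the 6th dose, 5 doses have been given. Superposition: Cmin = C₀·(f + f² + … + f^5).
≈ 2.192 × (0.2247 + 0.0505 + 0.0113 + 0.0025 + 0.0006) ≈ 2.192 × 0.2896 ≈ 0.635 μg/mL.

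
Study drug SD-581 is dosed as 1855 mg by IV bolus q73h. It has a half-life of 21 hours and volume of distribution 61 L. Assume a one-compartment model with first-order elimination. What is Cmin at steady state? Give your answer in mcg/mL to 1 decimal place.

Over one 73-h interval, 73/21 ≈ 3.4762 half-lives elapse, leaving f ≈ 0.0899 of each dose.
Accumulation ratio R = 1/(1 − f) ≈ 1/0.9101 ≈ 1.0988.
Single-dose peak C₀ = D/Vd = 1855/61 ≈ 30.410 mcg/mL.
Cmax,ss = C₀/(1 − f) ≈ 30.410/0.9101 ≈ 33.414 mcg/mL.
One interval later, Cmin,ss = Cmax,ss·e^(−kτ) ≈ 33.414 × 0.0899 ≈ 3.004 mcg/mL.

3.0 mcg/mL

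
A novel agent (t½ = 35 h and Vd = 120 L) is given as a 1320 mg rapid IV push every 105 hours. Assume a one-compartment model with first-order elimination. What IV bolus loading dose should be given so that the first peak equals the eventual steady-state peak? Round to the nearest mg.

f = (1/2)^(105/35) ≈ 0.125000; accumulation ratio R = 1/(1−f) ≈ 1.14286.
Loading dose to hit Cmax,ss on first dose: D_load = D_maint·R ≈ 1320 × 1.14286 ≈ 1508.58 mg.

1509 mg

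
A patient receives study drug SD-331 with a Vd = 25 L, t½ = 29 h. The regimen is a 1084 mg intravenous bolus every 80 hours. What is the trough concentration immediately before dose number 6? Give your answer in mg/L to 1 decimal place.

f = (1/2)^(τ/t½) = (1/2)^(80/29) ≈ 0.1478.
C₀ = D/Vd = 1084/25 ≈ 43.360 mg/L.
Before the 6th dose, 5 doses have been given. Superposition: Cmin = C₀·(f + f² + … + f^5).
≈ 43.360 × (0.1478 + 0.0218 + 0.0032 + 0.0005 + 0.0001) ≈ 43.360 × 0.1734 ≈ 7.519 mg/L.

7.5 mg/L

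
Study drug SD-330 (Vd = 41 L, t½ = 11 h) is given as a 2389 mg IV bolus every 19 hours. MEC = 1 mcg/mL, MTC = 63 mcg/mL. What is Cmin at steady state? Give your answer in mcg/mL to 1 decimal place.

Over one 19-h interval, 19/11 ≈ 1.7273 half-lives elapse, leaving f ≈ 0.3020 of each dose.
At steady state, accumulation factor R = 1/(1 − e^(−kτ)) ≈ 1.4327.
Single-dose peak C₀ = D/Vd = 2389/41 ≈ 58.268 mcg/mL.
Steady-state peak Cmax,ss = C₀·R ≈ 58.268 × 1.4327 ≈ 83.481 mcg/mL.
One interval later, Cmin,ss = Cmax,ss·e^(−kτ) ≈ 83.481 × 0.3020 ≈ 25.211 mcg/mL.
Trough 25.2 mcg/mL vs MEC 1 mcg/mL: adequate.

25.2 mcg/mL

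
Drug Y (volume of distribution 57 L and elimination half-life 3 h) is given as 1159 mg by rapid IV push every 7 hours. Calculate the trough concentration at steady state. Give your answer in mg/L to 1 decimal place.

5.0 mg/L

k = ln2/t½ = ln2/3 ≈ 0.231049 h⁻¹; fraction remaining f = e^(−kτ) = e^(−0.231049×7) ≈ 0.1984.
Each bolus raises the concentration by D/Vd = 1159/57 ≈ 20.333 mg/L.
Steady-state trough Cmin,ss = C₀·f/(1−f) ≈ 20.333 × 0.1984/0.8016 ≈ 5.033 mg/L.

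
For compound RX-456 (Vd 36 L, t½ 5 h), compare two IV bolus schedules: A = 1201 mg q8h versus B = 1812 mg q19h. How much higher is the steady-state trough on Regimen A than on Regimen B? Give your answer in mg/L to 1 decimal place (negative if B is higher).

Regimen A: f = (1/2)^(8/5) ≈ 0.3299; Cmin,ss = (1201/36)·f/(1−f) ≈ 16.424 mg/L.
Regimen B: f = (1/2)^(19/5) ≈ 0.0718; Cmin,ss = (1812/36)·f/(1−f) ≈ 3.893 mg/L.
Difference ≈ 16.424 − 3.893 ≈ 12.531 mg/L.

12.5 mg/L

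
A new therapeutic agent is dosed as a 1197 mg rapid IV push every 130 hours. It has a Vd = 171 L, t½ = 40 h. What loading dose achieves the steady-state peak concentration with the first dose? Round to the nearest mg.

f = (1/2)^(130/40) ≈ 0.105112; accumulation ratio R = 1/(1−f) ≈ 1.11746.
Loading dose to hit Cmax,ss on first dose: D_load = D_maint·R ≈ 1197 × 1.11746 ≈ 1337.60 mg.

1338 mg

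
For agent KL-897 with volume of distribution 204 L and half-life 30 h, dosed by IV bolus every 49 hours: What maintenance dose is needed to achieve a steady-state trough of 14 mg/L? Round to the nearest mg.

τ/t½ = 49/30 ≈ 1.6333, so f = (1/2)^(49/30) ≈ 0.322343.
Cmin,ss = (D/Vd)·f/(1−f), so D = Cmin,ss·Vd·(1−f)/f.
D = 14 × 204 × (1−f)/f ≈ 14 × 204 × 2.10229 ≈ 6004.14 mg.

6004 mg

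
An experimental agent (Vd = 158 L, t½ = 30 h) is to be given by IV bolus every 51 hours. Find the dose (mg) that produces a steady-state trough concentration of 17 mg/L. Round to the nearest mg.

6041 mg

τ/t½ = 51/30 ≈ 1.7, so f = (1/2)^(51/30) ≈ 0.307786.
Cmin,ss = (D/Vd)·f/(1−f), so D = Cmin,ss·Vd·(1−f)/f.
D = 17 × 158 × (1−f)/f ≈ 17 × 158 × 2.24901 ≈ 6040.84 mg.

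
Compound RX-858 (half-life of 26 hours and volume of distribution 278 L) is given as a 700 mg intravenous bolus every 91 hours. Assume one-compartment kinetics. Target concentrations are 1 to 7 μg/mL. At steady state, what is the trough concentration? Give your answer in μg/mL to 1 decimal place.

Over one 91-h interval, 91/26 ≈ 3.5 half-lives elapse, leaving f ≈ 0.0884 of each dose.
At steady state, accumulation factor R = 1/(1 − e^(−kτ)) ≈ 1.0970.
Each bolus raises the concentration by D/Vd = 700/278 ≈ 2.518 μg/mL.
Steady-state peak Cmax,ss = C₀·R ≈ 2.518 × 1.0970 ≈ 2.762 μg/mL.
One interval later, Cmin,ss = Cmax,ss·e^(−kτ) ≈ 2.762 × 0.0884 ≈ 0.244 μg/mL.
Trough 0.2 μg/mL vs MEC 1 μg/mL: subtherapeutic.

0.2 μg/mL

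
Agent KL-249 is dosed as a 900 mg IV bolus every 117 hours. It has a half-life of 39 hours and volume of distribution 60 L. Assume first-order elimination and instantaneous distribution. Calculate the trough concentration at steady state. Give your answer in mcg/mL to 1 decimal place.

The dosing interval is 3 half-lives, so f = 2^(−3) = 0.125.
At steady state, R = 1/(1 − 0.125) = 8/7.
Single-dose peak C₀ = D/Vd = 900/60 = 15 mcg/mL.
Steady-state peak Cmax,ss = C₀·R = 15 × 8/7 ≈ 17.143 mcg/mL.
Steady-state trough Cmin,ss = Cmax,ss·f ≈ 17.143 × 0.125 ≈ 2.143 mcg/mL.

2.1 mcg/mL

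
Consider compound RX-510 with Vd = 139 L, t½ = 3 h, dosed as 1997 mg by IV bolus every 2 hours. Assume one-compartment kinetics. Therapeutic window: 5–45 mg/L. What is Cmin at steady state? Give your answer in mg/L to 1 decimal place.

τ/t½ = 2/3 ≈ 0.66667, so fraction remaining f = (1/2)^(2/3) ≈ 0.6300.
Each bolus raises the concentration by D/Vd = 1997/139 ≈ 14.367 mg/L.
Steady-state trough Cmin,ss = C₀·f/(1−f) ≈ 14.367 × 0.6300/0.3700 ≈ 24.463 mg/L.
Trough 24.5 mg/L vs MEC 5 mg/L: adequate.

24.5 mg/L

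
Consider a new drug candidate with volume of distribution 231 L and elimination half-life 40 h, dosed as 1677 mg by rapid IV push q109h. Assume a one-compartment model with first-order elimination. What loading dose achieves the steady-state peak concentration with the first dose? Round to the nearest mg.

f = (1/2)^(109/40) ≈ 0.151249; accumulation ratio R = 1/(1−f) ≈ 1.17820.
Loading dose to hit Cmax,ss on first dose: D_load = D_maint·R ≈ 1677 × 1.17820 ≈ 1975.84 mg.

1976 mg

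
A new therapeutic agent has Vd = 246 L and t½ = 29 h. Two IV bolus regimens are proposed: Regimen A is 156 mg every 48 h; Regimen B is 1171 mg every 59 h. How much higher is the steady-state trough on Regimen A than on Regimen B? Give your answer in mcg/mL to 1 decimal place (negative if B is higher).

-1.2 mcg/mL

Regimen A: f = (1/2)^(48/29) ≈ 0.3175; Cmin,ss = (156/246)·f/(1−f) ≈ 0.295 mcg/mL.
Regimen B: f = (1/2)^(59/29) ≈ 0.2441; Cmin,ss = (1171/246)·f/(1−f) ≈ 1.537 mcg/mL.
Difference ≈ 0.295 − 1.537 ≈ -1.242 mcg/mL.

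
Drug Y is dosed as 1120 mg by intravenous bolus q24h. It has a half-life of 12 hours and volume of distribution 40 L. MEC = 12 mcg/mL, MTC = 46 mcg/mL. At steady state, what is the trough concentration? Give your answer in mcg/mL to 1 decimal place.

τ = 24 h = 2 half-lives, so f = (1/2)^2 = 0.25.
Accumulation ratio R = 1/(1 − f) = 1/0.75 = 4/3.
Single-dose peak C₀ = D/Vd = 1120/40 = 28 mcg/mL.
Steady-state peak Cmax,ss = C₀·R = 28 × 4/3 ≈ 37.333 mcg/mL.
Steady-state trough Cmin,ss = Cmax,ss·f ≈ 37.333 × 0.25 ≈ 9.333 mcg/mL.
Trough 9.3 mcg/mL vs MEC 12 mcg/mL: subtherapeutic.

9.3 mcg/mL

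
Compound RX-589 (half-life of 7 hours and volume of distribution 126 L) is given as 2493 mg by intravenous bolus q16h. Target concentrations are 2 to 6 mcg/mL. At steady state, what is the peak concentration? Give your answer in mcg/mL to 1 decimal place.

k = ln2/t½ = ln2/7 ≈ 0.099021 h⁻¹; fraction remaining f = e^(−kτ) = e^(−0.099021×16) ≈ 0.2051.
Accumulation ratio R = 1/(1 − f) ≈ 1/0.7949 ≈ 1.2580.
Each bolus raises the concentration by D/Vd = 2493/126 ≈ 19.786 mcg/mL.
Steady-state peak Cmax,ss = C₀·R ≈ 19.786 × 1.2580 ≈ 24.891 mcg/mL.
Peak 24.9 mcg/mL vs MTC 6 mcg/mL: exceeds toxic threshold.

24.9 mcg/mL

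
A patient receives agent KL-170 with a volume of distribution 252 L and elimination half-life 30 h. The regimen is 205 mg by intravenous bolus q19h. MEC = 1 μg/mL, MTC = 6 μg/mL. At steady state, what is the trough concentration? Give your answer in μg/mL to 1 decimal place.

τ/t½ = 19/30 ≈ 0.63333, so fraction remaining f = (1/2)^(19/30) ≈ 0.6447.
Single-dose peak C₀ = D/Vd = 205/252 ≈ 0.813 μg/mL.
Steady-state trough Cmin,ss = C₀·f/(1−f) ≈ 0.813 × 0.6447/0.3553 ≈ 1.475 μg/mL.
Trough 1.5 μg/mL vs MEC 1 μg/mL: adequate.

1.5 μg/mL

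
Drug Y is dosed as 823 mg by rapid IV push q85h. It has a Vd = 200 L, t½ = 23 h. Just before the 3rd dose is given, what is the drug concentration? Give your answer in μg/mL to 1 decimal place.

0.3 μg/mL

f = (1/2)^(τ/t½) = (1/2)^(85/23) ≈ 0.0772.
C₀ = D/Vd = 823/200 ≈ 4.115 μg/mL.
Before the 3rd dose, 2 doses have been given. Superposition: Cmin = C₀·(f + f²).
≈ 4.115 × (0.0772 + 0.0060) ≈ 4.115 × 0.0832 ≈ 0.342 μg/mL.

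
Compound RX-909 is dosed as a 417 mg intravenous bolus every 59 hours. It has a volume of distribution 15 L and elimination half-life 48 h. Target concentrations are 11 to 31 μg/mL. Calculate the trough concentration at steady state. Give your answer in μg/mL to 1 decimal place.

20.7 μg/mL

k = ln2/t½ = ln2/48 ≈ 0.014441 h⁻¹; fraction remaining f = e^(−kτ) = e^(−0.014441×59) ≈ 0.4266.
Accumulation ratio R = 1/(1 − f) ≈ 1/0.5734 ≈ 1.7440.
Single-dose peak C₀ = D/Vd = 417/15 ≈ 27.800 μg/mL.
Cmax,ss = C₀/(1 − f) ≈ 27.800/0.5734 ≈ 48.483 μg/mL.
One interval later, Cmin,ss = Cmax,ss·e^(−kτ) ≈ 48.483 × 0.4266 ≈ 20.683 μg/mL.
Trough 20.7 μg/mL vs MEC 11 μg/mL: adequate.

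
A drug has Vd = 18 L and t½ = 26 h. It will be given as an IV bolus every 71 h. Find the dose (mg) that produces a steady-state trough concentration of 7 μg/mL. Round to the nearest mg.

τ/t½ = 71/26 ≈ 2.7308, so f = (1/2)^(71/26) ≈ 0.150646.
Cmin,ss = (D/Vd)·f/(1−f), so D = Cmin,ss·Vd·(1−f)/f.
D = 7 × 18 × (1−f)/f ≈ 7 × 18 × 5.63808 ≈ 710.40 mg.

710 mg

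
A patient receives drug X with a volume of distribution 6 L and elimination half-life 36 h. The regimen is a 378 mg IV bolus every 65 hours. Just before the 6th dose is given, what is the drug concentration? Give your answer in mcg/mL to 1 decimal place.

f = (1/2)^(τ/t½) = (1/2)^(65/36) ≈ 0.2861.
C₀ = D/Vd = 378/6 ≈ 63.000 mcg/mL.
Before the 6th dose, 5 doses have been given. Superposition: Cmin = C₀·(f + f² + … + f^5).
≈ 63.000 × (0.2861 + 0.0819 + 0.0234 + 0.0067 + 0.0019) ≈ 63.000 × 0.4000 ≈ 25.200 mcg/mL.

25.2 mcg/mL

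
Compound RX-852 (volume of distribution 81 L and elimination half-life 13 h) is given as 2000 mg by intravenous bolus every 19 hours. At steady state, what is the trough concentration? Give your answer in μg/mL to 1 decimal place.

k = ln2/t½ = ln2/13 ≈ 0.053319 h⁻¹; fraction remaining f = e^(−kτ) = e^(−0.053319×19) ≈ 0.3631.
Single-dose peak C₀ = D/Vd = 2000/81 ≈ 24.691 μg/mL.
Steady-state trough Cmin,ss = C₀·f/(1−f) ≈ 24.691 × 0.3631/0.6369 ≈ 14.076 μg/mL.

14.1 μg/mL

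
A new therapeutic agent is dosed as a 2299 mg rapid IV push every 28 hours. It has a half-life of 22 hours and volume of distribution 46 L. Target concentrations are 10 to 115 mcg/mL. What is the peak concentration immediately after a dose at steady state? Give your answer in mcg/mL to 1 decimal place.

Over one 28-h interval, 28/22 ≈ 1.2727 half-lives elapse, leaving f ≈ 0.4139 of each dose.
Accumulation ratio R = 1/(1 − f) ≈ 1/0.5861 ≈ 1.7062.
Each bolus raises the concentration by D/Vd = 2299/46 ≈ 49.978 mcg/mL.
Steady-state peak Cmax,ss = C₀·R ≈ 49.978 × 1.7062 ≈ 85.272 mcg/mL.
Peak 85.3 mcg/mL vs MTC 115 mcg/mL: below toxic threshold.

85.3 mcg/mL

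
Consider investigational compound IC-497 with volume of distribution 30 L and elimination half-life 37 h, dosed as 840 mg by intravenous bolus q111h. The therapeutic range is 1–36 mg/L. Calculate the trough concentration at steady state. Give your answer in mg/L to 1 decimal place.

4.0 mg/L

τ = 111 h = 3 half-lives, so f = (1/2)^3 = 0.125.
At steady state, R = 1/(1 − 0.125) = 8/7.
Single-dose peak C₀ = D/Vd = 840/30 = 28 mg/L.
Steady-state peak Cmax,ss = C₀·R = 28 × 8/7 ≈ 32.000 mg/L.
Steady-state trough Cmin,ss = Cmax,ss·f ≈ 32.000 × 0.125 ≈ 4.000 mg/L.
Trough 4.0 mg/L vs MEC 1 mg/L: adequate.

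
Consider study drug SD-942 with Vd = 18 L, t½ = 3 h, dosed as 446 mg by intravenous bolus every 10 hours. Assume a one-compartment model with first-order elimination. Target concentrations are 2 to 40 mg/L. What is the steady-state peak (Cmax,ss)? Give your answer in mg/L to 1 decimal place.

27.5 mg/L

k = ln2/t½ = ln2/3 ≈ 0.231049 h⁻¹; fraction remaining f = e^(−kτ) = e^(−0.231049×10) ≈ 0.0992.
At steady state, accumulation factor R = 1/(1 − e^(−kτ)) ≈ 1.1101.
Each bolus raises the concentration by D/Vd = 446/18 ≈ 24.778 mg/L.
Steady-state peak Cmax,ss = C₀·R ≈ 24.778 × 1.1101 ≈ 27.506 mg/L.
Peak 27.5 mg/L vs MTC 40 mg/L: below toxic threshold.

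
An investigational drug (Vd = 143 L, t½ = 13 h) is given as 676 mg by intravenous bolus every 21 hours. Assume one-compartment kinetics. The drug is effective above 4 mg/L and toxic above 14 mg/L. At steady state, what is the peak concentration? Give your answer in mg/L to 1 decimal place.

τ/t½ = 21/13 ≈ 1.6154, so fraction remaining f = (1/2)^(21/13) ≈ 0.3264.
At steady state, accumulation factor R = 1/(1 − e^(−kτ)) ≈ 1.4846.
Single-dose peak C₀ = D/Vd = 676/143 ≈ 4.727 mg/L.
Steady-state peak Cmax,ss = C₀·R ≈ 4.727 × 1.4846 ≈ 7.018 mg/L.
Peak 7.0 mg/L vs MTC 14 mg/L: below toxic threshold.

7.0 mg/L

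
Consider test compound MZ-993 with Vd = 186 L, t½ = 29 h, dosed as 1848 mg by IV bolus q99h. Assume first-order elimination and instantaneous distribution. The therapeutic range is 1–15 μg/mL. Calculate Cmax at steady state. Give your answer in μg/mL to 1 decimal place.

11.0 μg/mL

k = ln2/t½ = ln2/29 ≈ 0.023902 h⁻¹; fraction remaining f = e^(−kτ) = e^(−0.023902×99) ≈ 0.0938.
At steady state, accumulation factor R = 1/(1 − e^(−kτ)) ≈ 1.1035.
Each bolus raises the concentration by D/Vd = 1848/186 ≈ 9.935 μg/mL.
Steady-state peak Cmax,ss = C₀·R ≈ 9.935 × 1.1035 ≈ 10.963 μg/mL.
Peak 11.0 μg/mL vs MTC 15 μg/mL: below toxic threshold.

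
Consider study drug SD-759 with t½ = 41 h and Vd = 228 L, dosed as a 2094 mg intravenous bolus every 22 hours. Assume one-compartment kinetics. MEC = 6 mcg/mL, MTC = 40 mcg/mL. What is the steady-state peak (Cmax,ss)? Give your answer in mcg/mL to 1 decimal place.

τ/t½ = 22/41 ≈ 0.53659, so fraction remaining f = (1/2)^(22/41) ≈ 0.6894.
Accumulation ratio R = 1/(1 − f) ≈ 1/0.3106 ≈ 3.2196.
Each bolus raises the concentration by D/Vd = 2094/228 ≈ 9.184 mcg/mL.
Steady-state peak Cmax,ss = C₀·R ≈ 9.184 × 3.2196 ≈ 29.569 mcg/mL.
Peak 29.6 mcg/mL vs MTC 40 mcg/mL: below toxic threshold.

29.6 mcg/mL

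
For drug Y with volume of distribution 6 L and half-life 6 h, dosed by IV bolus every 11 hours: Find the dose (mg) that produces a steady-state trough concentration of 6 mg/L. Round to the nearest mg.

92 mg

τ/t½ = 11/6 ≈ 1.8333, so f = (1/2)^(11/6) ≈ 0.280616.
Cmin,ss = (D/Vd)·f/(1−f), so D = Cmin,ss·Vd·(1−f)/f.
D = 6 × 6 × (1−f)/f ≈ 6 × 6 × 2.56359 ≈ 92.29 mg.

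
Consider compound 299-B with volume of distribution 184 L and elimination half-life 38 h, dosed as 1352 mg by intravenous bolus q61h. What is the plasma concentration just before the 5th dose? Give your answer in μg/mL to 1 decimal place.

3.6 μg/mL

f = (1/2)^(τ/t½) = (1/2)^(61/38) ≈ 0.3287.
C₀ = D/Vd = 1352/184 ≈ 7.348 μg/mL.
Before the 5th dose, 4 doses have been given. Superposition: Cmin = C₀·(f + f² + … + f^4).
≈ 7.348 × (0.3287 + 0.1080 + 0.0355 + 0.0117) ≈ 7.348 × 0.4839 ≈ 3.556 μg/mL.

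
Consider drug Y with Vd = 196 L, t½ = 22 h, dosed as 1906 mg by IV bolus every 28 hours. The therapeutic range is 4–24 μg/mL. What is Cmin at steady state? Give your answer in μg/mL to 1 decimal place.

τ/t½ = 28/22 ≈ 1.2727, so fraction remaining f = (1/2)^(28/22) ≈ 0.4139.
Each bolus raises the concentration by D/Vd = 1906/196 ≈ 9.724 μg/mL.
Steady-state trough Cmin,ss = C₀·f/(1−f) ≈ 9.724 × 0.4139/0.5861 ≈ 6.867 μg/mL.
Trough 6.9 μg/mL vs MEC 4 μg/mL: adequate.

6.9 μg/mL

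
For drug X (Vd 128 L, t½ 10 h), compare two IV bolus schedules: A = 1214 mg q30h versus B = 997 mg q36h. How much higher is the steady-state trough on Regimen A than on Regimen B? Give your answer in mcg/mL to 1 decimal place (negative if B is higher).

Regimen A: f = (1/2)^(30/10) ≈ 0.1250; Cmin,ss = (1214/128)·f/(1−f) ≈ 1.355 mcg/mL.
Regimen B: f = (1/2)^(36/10) ≈ 0.0825; Cmin,ss = (997/128)·f/(1−f) ≈ 0.700 mcg/mL.
Difference ≈ 1.355 − 0.700 ≈ 0.655 mcg/mL.

0.7 mcg/mL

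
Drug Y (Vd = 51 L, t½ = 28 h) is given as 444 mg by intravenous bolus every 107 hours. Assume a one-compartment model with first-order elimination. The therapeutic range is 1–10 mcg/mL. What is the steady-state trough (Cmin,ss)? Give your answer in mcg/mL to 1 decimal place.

k = ln2/t½ = ln2/28 ≈ 0.024755 h⁻¹; fraction remaining f = e^(−kτ) = e^(−0.024755×107) ≈ 0.0707.
Each bolus raises the concentration by D/Vd = 444/51 ≈ 8.706 mcg/mL.
Steady-state trough Cmin,ss = C₀·f/(1−f) ≈ 8.706 × 0.0707/0.9293 ≈ 0.662 mcg/mL.
Trough 0.7 mcg/mL vs MEC 1 mcg/mL: subtherapeutic.

0.7 mcg/mL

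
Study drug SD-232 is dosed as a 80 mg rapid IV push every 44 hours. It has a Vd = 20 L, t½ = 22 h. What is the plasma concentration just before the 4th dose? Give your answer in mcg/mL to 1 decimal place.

f = (1/2)^(τ/t½) = (1/2)^(44/22) ≈ 0.2500.
C₀ = D/Vd = 80/20 ≈ 4.000 mcg/mL.
Before the 4th dose, 3 doses have been given. Superposition: Cmin = C₀·(f + f² + … + f^3).
≈ 4.000 × (0.2500 + 0.0625 + 0.0156) ≈ 4.000 × 0.3281 ≈ 1.312 mcg/mL.

1.3 mcg/mL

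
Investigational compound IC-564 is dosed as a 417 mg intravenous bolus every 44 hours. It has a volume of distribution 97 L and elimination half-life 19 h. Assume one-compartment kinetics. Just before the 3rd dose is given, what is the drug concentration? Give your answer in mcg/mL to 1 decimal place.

f = (1/2)^(τ/t½) = (1/2)^(44/19) ≈ 0.2009.
C₀ = D/Vd = 417/97 ≈ 4.299 mcg/mL.
Before the 3rd dose, 2 doses have been given. Superposition: Cmin = C₀·(f + f²).
≈ 4.299 × (0.2009 + 0.0404) ≈ 4.299 × 0.2413 ≈ 1.037 mcg/mL.

1.0 mcg/mL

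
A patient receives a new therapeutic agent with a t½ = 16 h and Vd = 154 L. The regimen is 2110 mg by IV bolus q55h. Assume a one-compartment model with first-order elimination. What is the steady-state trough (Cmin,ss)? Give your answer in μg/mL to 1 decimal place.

Over one 55-h interval, 55/16 ≈ 3.4375 half-lives elapse, leaving f ≈ 0.0923 of each dose.
Single-dose peak C₀ = D/Vd = 2110/154 ≈ 13.701 μg/mL.
Steady-state trough Cmin,ss = C₀·f/(1−f) ≈ 13.701 × 0.0923/0.9077 ≈ 1.393 μg/mL.

1.4 μg/mL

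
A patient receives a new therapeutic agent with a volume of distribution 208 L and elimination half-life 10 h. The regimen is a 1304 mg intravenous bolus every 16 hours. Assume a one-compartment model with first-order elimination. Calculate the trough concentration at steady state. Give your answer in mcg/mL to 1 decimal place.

k = ln2/t½ = ln2/10 ≈ 0.069315 h⁻¹; fraction remaining f = e^(−kτ) = e^(−0.069315×16) ≈ 0.3299.
At steady state, accumulation factor R = 1/(1 − e^(−kτ)) ≈ 1.4923.
Single-dose peak C₀ = D/Vd = 1304/208 ≈ 6.269 mcg/mL.
Cmax,ss = C₀/(1 − f) ≈ 6.269/0.6701 ≈ 9.355 mcg/mL.
One interval later, Cmin,ss = Cmax,ss·e^(−kτ) ≈ 9.355 × 0.3299 ≈ 3.086 mcg/mL.

3.1 mcg/mL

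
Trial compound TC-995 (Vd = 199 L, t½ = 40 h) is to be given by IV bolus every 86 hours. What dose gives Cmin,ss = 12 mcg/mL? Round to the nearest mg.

τ/t½ = 86/40 ≈ 2.15, so f = (1/2)^(86/40) ≈ 0.225313.
Cmin,ss = (D/Vd)·f/(1−f), so D = Cmin,ss·Vd·(1−f)/f.
D = 12 × 199 × (1−f)/f ≈ 12 × 199 × 3.43827 ≈ 8210.59 mg.

8211 mg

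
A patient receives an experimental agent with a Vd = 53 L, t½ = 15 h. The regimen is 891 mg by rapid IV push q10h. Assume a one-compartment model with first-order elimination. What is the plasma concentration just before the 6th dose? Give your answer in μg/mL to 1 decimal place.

25.8 μg/mL

f = (1/2)^(τ/t½) = (1/2)^(10/15) ≈ 0.6300.
C₀ = D/Vd = 891/53 ≈ 16.811 μg/mL.
Before the 6th dose, 5 doses have been given. Superposition: Cmin = C₀·(f + f² + … + f^5).
≈ 16.811 × (0.6300 + 0.3969 + 0.2500 + 0.1575 + 0.0992) ≈ 16.811 × 1.5336 ≈ 25.781 μg/mL.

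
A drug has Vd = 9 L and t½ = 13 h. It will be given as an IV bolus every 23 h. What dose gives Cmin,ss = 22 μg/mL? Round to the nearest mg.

τ/t½ = 23/13 ≈ 1.7692, so f = (1/2)^(23/13) ≈ 0.293365.
Cmin,ss = (D/Vd)·f/(1−f), so D = Cmin,ss·Vd·(1−f)/f.
D = 22 × 9 × (1−f)/f ≈ 22 × 9 × 2.40872 ≈ 476.93 mg.

477 mg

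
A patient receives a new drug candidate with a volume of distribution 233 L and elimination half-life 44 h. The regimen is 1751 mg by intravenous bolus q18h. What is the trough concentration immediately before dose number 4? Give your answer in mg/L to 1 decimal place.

13.1 mg/L

f = (1/2)^(τ/t½) = (1/2)^(18/44) ≈ 0.7531.
C₀ = D/Vd = 1751/233 ≈ 7.515 mg/L.
Before the 4th dose, 3 doses have been given. Superposition: Cmin = C₀·(f + f² + … + f^3).
≈ 7.515 × (0.7531 + 0.5672 + 0.4271) ≈ 7.515 × 1.7474 ≈ 13.132 mg/L.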